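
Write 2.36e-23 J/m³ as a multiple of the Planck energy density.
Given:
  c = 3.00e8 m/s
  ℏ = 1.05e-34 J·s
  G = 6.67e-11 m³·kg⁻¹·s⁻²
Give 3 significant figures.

Planck energy density: u_P = c⁷/(ℏG²) = 4.68e113 J/m³.
2.36e-23 / 4.68e113 = 5.04e-137

5.04e-137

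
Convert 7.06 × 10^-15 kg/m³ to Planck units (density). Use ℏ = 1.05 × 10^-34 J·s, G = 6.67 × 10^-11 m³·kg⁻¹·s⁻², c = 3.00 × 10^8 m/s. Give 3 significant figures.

1.36 × 10^-111

Planck density: ρ_P = c⁵/(ℏG²) = 5.20 × 10^96 kg/m³.
7.06 × 10^-15 / 5.20 × 10^96 = 1.36 × 10^-111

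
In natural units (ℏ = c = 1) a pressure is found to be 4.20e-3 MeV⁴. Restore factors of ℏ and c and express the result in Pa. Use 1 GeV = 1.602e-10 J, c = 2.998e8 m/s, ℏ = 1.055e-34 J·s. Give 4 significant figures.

8.743e22 Pa

Pressure is [E]/[L]³ = [E]⁴/(ℏc)³.
1 GeV⁴ → 1/(ℏc)³ × (1 GeV in J)⁴ = 2.082e37 Pa.
Convert the energy scale: 4.20e-3 MeV⁴ = 4.20e-15 GeV⁴.
Result: 4.20e-15 × 2.082e37 = 8.743e22 Pa.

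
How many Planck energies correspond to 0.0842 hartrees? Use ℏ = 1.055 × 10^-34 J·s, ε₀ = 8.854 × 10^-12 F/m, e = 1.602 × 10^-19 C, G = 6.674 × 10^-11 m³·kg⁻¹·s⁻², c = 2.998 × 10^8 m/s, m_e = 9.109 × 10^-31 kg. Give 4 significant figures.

1.874 × 10^-28

hartree: E_h = m_e e⁴/(4πε₀ℏ)² = 4.354 × 10^-18 J
Planck energy: E_P = √(ℏc⁵/G) = 1.957 × 10^9 J
0.0842 × 4.354 × 10^-18 / 1.957 × 10^9 = 1.874 × 10^-28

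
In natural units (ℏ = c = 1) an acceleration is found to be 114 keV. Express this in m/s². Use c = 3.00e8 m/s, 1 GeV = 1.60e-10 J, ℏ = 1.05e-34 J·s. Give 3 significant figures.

Acceleration is [L]/[T]² = c·[E]/ℏ.
1 GeV → c/ℏ × (1 GeV in J) = 4.57e32 m/s².
Convert the energy scale: 114 keV = 1.14e-4 GeV.
Result: 1.14e-4 × 4.57e32 = 5.21e28 m/s².

5.21e28 m/s²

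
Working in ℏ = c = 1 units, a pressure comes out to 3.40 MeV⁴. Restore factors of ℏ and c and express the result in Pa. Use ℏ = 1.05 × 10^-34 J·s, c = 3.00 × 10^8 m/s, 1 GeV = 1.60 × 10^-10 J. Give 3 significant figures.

Pressure is [E]/[L]³ = [E]⁴/(ℏc)³.
1 GeV⁴ → 1/(ℏc)³ × (1 GeV in J)⁴ = 2.10 × 10^37 Pa.
Convert the energy scale: 3.40 MeV⁴ = 3.40 × 10^-12 GeV⁴.
Result: 3.40 × 10^-12 × 2.10 × 10^37 = 7.13 × 10^25 Pa.

7.13 × 10^25 Pa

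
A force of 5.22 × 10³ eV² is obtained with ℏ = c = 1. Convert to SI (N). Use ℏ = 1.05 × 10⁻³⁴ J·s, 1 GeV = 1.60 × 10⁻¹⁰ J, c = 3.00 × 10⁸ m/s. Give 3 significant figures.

4.24 × 10⁻⁹ N

Force is [E]/[L] = [E]²/(ℏc); restore (ℏc)⁻¹.
1 GeV² → 1/(ℏc) × (1 GeV in J)² = 8.13 × 10⁵ N.
Convert the energy scale: 5.22 × 10³ eV² = 5.22 × 10⁻¹⁵ GeV².
Result: 5.22 × 10⁻¹⁵ × 8.13 × 10⁵ = 4.24 × 10⁻⁹ N.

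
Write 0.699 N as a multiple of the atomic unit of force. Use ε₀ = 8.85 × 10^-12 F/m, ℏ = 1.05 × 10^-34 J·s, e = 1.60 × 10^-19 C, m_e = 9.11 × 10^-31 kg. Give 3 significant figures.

atomic unit of force: F_au = E_h/a₀ = m_e²e⁶/((4πε₀)³ℏ⁴) = 8.33 × 10^-8 N.
0.699 / 8.33 × 10^-8 = 8.39 × 10^6

8.39 × 10^6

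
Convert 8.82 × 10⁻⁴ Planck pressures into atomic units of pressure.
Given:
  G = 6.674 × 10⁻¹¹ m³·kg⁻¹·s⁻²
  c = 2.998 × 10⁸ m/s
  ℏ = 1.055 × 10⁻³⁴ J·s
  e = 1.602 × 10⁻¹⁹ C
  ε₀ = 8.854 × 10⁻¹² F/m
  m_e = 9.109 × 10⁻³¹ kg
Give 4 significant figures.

1.395 × 10⁹⁷

Planck pressure: p_P = c⁷/(ℏG²) = 4.632 × 10¹¹³ Pa
atomic unit of pressure: P_au = E_h/a₀³ = m_e⁴e¹⁰/((4πε₀)⁵ℏ⁸) = 2.929 × 10¹³ Pa
8.82 × 10⁻⁴ × 4.632 × 10¹¹³ / 2.929 × 10¹³ = 1.395 × 10⁹⁷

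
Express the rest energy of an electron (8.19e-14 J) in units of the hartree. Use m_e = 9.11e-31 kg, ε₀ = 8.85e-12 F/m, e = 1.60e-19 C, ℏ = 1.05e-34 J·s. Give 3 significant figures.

1.87e4

hartree: E_h = m_e e⁴/(4πε₀ℏ)² = 4.38e-18 J.
8.19e-14 / 4.38e-18 = 1.87e4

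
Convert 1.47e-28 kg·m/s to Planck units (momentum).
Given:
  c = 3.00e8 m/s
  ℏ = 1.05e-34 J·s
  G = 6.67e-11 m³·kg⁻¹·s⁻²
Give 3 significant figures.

2.25e-29

Planck momentum: p_P = √(ℏc³/G) = 6.52 kg·m/s.
1.47e-28 / 6.52 = 2.25e-29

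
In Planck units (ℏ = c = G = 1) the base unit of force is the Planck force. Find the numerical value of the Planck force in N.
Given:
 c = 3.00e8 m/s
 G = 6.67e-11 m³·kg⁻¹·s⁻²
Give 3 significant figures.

1.21e44 N

F_P = c⁴/G
  = 8.10e33 / 6.67e-11
  = 1.21e44 N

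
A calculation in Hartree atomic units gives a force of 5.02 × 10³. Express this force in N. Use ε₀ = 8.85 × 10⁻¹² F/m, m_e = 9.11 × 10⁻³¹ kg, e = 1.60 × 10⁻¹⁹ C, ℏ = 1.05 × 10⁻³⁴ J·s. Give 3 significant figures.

One atomic unit of force: F_au = E_h/a₀ = m_e²e⁶/((4πε₀)³ℏ⁴) = 8.33 × 10⁻⁸ N.
5.02 × 10³ × 8.33 × 10⁻⁸ N = 4.18 × 10⁻⁴ N

4.18 × 10⁻⁴ N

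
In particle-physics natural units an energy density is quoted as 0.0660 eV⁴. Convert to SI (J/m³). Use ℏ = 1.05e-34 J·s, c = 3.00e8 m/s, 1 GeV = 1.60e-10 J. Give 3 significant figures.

[E]/[L]³ = [E]⁴/(ℏc)³; restore (ℏc)⁻³.
1 GeV⁴ → 1/(ℏc)³ × (1 GeV in J)⁴ = 2.10e37 J/m³.
Convert the energy scale: 0.0660 eV⁴ = 6.60e-38 GeV⁴.
Result: 6.60e-38 × 2.10e37 = 1.38 J/m³.

1.38 J/m³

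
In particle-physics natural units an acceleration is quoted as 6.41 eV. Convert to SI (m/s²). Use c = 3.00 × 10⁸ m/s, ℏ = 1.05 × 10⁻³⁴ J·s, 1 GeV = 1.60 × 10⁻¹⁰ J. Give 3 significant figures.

2.93 × 10²⁴ m/s²

Acceleration is [L]/[T]² = c·[E]/ℏ.
1 GeV → c/ℏ × (1 GeV in J) = 4.57 × 10³² m/s².
Convert the energy scale: 6.41 eV = 6.41 × 10⁻⁹ GeV.
Result: 6.41 × 10⁻⁹ × 4.57 × 10³² = 2.93 × 10²⁴ m/s².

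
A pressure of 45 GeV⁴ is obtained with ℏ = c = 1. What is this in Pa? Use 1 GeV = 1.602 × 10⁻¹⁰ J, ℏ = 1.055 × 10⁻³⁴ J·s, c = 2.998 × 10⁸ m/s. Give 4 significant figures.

Pressure is [E]/[L]³ = [E]⁴/(ℏc)³.
1 GeV⁴ → 1/(ℏc)³ × (1 GeV in J)⁴ = 2.082 × 10³⁷ Pa.
Result: 45 × 2.082 × 10³⁷ = 9.367 × 10³⁸ Pa.

9.367 × 10³⁸ Pa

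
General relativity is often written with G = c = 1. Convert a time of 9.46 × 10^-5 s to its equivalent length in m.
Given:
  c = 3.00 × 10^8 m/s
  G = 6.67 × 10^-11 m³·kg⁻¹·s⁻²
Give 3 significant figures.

Time → length via c.
9.46 × 10^-5 s × (c) = 2.84 × 10^4 m

2.84 × 10^4 m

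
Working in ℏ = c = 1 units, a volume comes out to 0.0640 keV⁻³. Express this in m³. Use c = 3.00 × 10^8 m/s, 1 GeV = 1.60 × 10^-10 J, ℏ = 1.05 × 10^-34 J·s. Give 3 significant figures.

Volume is [L]³ = [E]⁻³·(ℏc)³.
1 GeV⁻³ → (ℏc)³ × (1 GeV in J)⁻³ = 7.63 × 10^-48 m³.
Convert the energy scale: 0.0640 keV⁻³ = 6.40 × 10^16 GeV⁻³.
Result: 6.40 × 10^16 × 7.63 × 10^-48 = 4.88 × 10^-31 m³.

4.88 × 10^-31 m³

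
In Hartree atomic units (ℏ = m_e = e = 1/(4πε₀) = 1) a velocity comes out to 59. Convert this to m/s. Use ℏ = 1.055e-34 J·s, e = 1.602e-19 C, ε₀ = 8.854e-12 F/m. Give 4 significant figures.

One atomic unit of velocity: v_au = e²/(4πε₀ℏ) = 2.186e6 m/s.
59 × 2.186e6 m/s = 1.290e8 m/s

1.290e8 m/s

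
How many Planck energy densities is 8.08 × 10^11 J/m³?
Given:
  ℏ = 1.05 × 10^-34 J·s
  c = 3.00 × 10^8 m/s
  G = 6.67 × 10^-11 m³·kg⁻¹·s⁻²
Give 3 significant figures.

1.73 × 10^-102

Planck energy density: u_P = c⁷/(ℏG²) = 4.68 × 10^113 J/m³.
8.08 × 10^11 / 4.68 × 10^113 = 1.73 × 10^-102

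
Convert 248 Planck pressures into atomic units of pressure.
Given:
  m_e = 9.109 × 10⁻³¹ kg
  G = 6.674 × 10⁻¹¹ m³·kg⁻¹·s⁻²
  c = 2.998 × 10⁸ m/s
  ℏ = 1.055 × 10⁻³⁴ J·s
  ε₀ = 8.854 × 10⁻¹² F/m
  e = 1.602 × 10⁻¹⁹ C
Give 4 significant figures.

3.922 × 10¹⁰²

Planck pressure: p_P = c⁷/(ℏG²) = 4.632 × 10¹¹³ Pa
atomic unit of pressure: P_au = E_h/a₀³ = m_e⁴e¹⁰/((4πε₀)⁵ℏ⁸) = 2.929 × 10¹³ Pa
248 × 4.632 × 10¹¹³ / 2.929 × 10¹³ = 3.922 × 10¹⁰²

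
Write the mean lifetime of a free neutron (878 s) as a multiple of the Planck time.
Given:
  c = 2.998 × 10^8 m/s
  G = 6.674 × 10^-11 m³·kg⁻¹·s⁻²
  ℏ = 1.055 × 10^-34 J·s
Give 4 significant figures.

Planck time: t_P = √(ℏG/c⁵) = 5.392 × 10^-44 s.
878 / 5.392 × 10^-44 = 1.628 × 10^46

1.628 × 10^46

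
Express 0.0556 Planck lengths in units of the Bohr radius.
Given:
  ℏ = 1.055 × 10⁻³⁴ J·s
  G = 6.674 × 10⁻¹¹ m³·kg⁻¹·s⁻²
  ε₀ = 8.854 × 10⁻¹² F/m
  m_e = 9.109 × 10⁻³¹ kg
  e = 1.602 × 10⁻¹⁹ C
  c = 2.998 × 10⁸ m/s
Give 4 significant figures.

1.697 × 10⁻²⁶

Planck length: ℓ_P = √(ℏG/c³) = 1.616 × 10⁻³⁵ m
Bohr radius: a₀ = 4πε₀ℏ²/(m_e e²) = 5.297 × 10⁻¹¹ m
0.0556 × 1.616 × 10⁻³⁵ / 5.297 × 10⁻¹¹ = 1.697 × 10⁻²⁶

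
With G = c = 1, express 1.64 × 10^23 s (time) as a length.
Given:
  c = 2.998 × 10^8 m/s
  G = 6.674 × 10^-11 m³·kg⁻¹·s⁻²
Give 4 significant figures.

Time → length via c.
1.64 × 10^23 s × (c) = 4.917 × 10^31 m

4.917 × 10^31 m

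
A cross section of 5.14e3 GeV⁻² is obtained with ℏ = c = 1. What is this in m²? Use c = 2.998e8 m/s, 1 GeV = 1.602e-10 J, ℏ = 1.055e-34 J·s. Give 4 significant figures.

2.004e-28 m²

Area is [L]² = [E]⁻²·(ℏc)²; restore (ℏc)².
1 GeV⁻² → (ℏc)² × (1 GeV in J)⁻² = 3.898e-32 m².
Result: 5.14e3 × 3.898e-32 = 2.004e-28 m².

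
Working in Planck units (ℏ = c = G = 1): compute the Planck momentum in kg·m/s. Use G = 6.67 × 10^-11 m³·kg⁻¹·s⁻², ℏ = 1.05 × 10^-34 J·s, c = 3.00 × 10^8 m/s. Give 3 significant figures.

Dimensional analysis gives p_P = √(ℏc³/G).
  = √(42.5)
  = 6.52 kg·m/s

6.52 kg·m/s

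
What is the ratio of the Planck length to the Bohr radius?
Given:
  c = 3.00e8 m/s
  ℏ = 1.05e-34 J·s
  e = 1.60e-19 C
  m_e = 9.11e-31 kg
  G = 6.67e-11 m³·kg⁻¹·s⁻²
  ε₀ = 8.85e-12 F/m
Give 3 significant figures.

Planck length: ℓ_P = √(ℏG/c³) = 1.61e-35 m
Bohr radius: a₀ = 4πε₀ℏ²/(m_e e²) = 5.26e-11 m
ratio = 1.61e-35 / 5.26e-11 = 3.06e-25

3.06e-25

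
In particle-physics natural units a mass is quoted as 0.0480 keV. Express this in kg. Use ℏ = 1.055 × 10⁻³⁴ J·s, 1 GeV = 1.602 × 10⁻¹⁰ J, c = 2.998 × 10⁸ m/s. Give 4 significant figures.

Mass is [E]/c²; divide by c².
1 GeV → 1/c² × (1 GeV in J) = 1.782 × 10⁻²⁷ kg.
Convert the energy scale: 0.0480 keV = 4.80 × 10⁻⁸ GeV.
Result: 4.80 × 10⁻⁸ × 1.782 × 10⁻²⁷ = 8.555 × 10⁻³⁵ kg.

8.555 × 10⁻³⁵ kg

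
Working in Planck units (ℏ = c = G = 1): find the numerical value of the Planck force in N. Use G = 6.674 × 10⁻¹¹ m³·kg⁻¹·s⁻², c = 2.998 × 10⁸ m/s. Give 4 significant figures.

Dimensional analysis gives F_P = c⁴/G.
  = 8.078 × 10³³ / 6.674 × 10⁻¹¹
  = 1.210 × 10⁴⁴ N

1.210 × 10⁴⁴ N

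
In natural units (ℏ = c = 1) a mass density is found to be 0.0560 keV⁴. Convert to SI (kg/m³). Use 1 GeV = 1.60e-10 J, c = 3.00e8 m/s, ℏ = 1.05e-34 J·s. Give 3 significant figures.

1.30e-5 kg/m³

Mass density is [E]/(c²[L]³) = [E]⁴/(ℏ³c⁵).
1 GeV⁴ → 1/(ℏ³c⁵) × (1 GeV in J)⁴ = 2.33e20 kg/m³.
Convert the energy scale: 0.0560 keV⁴ = 5.60e-26 GeV⁴.
Result: 5.60e-26 × 2.33e20 = 1.30e-5 kg/m³.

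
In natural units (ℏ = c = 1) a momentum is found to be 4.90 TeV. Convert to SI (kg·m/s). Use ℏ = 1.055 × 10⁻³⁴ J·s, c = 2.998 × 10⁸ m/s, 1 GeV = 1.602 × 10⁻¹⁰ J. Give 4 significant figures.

Momentum is [E]/c; divide by c.
1 GeV → 1/c × (1 GeV in J) = 5.344 × 10⁻¹⁹ kg·m/s.
Convert the energy scale: 4.90 TeV = 4.90 × 10³ GeV.
Result: 4.90 × 10³ × 5.344 × 10⁻¹⁹ = 2.618 × 10⁻¹⁵ kg·m/s.

2.618 × 10⁻¹⁵ kg·m/s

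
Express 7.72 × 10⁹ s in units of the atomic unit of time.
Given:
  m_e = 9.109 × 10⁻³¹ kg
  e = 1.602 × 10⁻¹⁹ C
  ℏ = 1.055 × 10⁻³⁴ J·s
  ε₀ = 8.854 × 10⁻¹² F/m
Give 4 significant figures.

3.186 × 10²⁶

atomic unit of time: τ_au = (4πε₀)²ℏ³/(m_e e⁴) = 2.423 × 10⁻¹⁷ s.
7.72 × 10⁹ / 2.423 × 10⁻¹⁷ = 3.186 × 10²⁶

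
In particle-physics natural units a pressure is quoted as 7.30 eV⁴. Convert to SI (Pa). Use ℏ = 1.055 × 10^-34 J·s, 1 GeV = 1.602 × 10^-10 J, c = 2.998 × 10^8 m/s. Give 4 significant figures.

Pressure is [E]/[L]³ = [E]⁴/(ℏc)³.
1 GeV⁴ → 1/(ℏc)³ × (1 GeV in J)⁴ = 2.082 × 10^37 Pa.
Convert the energy scale: 7.30 eV⁴ = 7.30 × 10^-36 GeV⁴.
Result: 7.30 × 10^-36 × 2.082 × 10^37 = 152 Pa.

152 Pa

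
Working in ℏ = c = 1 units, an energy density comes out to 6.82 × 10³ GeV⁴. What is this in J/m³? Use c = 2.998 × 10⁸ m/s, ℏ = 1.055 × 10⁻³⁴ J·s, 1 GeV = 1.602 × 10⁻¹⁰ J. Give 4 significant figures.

1.420 × 10⁴¹ J/m³

[E]/[L]³ = [E]⁴/(ℏc)³; restore (ℏc)⁻³.
1 GeV⁴ → 1/(ℏc)³ × (1 GeV in J)⁴ = 2.082 × 10³⁷ J/m³.
Result: 6.82 × 10³ × 2.082 × 10³⁷ = 1.420 × 10⁴¹ J/m³.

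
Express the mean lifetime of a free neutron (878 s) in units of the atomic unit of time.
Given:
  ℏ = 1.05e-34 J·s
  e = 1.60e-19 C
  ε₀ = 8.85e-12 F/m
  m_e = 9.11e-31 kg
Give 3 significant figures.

3.66e19

atomic unit of time: τ_au = (4πε₀)²ℏ³/(m_e e⁴) = 2.40e-17 s.
878 / 2.40e-17 = 3.66e19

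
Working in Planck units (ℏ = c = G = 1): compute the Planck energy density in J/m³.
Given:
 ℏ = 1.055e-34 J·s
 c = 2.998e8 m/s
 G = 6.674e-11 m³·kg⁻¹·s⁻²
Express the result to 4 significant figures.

4.632e113 J/m³

The unique combination of the constants set to 1 with dimensions of energy density is u_P = c⁷/(ℏG²).
  = 2.177e59 / 4.699e-55
  = 4.632e113 J/m³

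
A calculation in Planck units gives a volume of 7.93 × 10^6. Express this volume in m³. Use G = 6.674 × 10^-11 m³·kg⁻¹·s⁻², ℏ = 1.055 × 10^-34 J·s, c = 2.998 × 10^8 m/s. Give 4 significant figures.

3.350 × 10^-98 m³

One Planck volume: V_P = (ℏG/c³)^(3/2) = 4.224 × 10^-105 m³.
7.93 × 10^6 × 4.224 × 10^-105 m³ = 3.350 × 10^-98 m³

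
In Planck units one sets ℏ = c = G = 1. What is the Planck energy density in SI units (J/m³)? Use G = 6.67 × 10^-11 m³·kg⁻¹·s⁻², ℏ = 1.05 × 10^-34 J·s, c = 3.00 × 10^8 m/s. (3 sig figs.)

u_P = c⁷/(ℏG²)
  = 2.19 × 10^59 / 4.67 × 10^-55
  = 4.68 × 10^113 J/m³

4.68 × 10^113 J/m³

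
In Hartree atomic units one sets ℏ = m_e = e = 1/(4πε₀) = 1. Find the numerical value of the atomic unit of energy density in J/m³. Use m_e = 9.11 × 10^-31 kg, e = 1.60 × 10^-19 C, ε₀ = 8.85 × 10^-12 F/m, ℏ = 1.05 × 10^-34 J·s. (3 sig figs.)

u_au = E_h/a₀³ = m_e⁴e¹⁰/((4πε₀)⁵ℏ⁸)
E_h = 4.38 × 10^-18 J
a₀ = 5.26 × 10^-11 m
E_h/a₀³ = 3.01 × 10^13 J/m³

3.01 × 10^13 J/m³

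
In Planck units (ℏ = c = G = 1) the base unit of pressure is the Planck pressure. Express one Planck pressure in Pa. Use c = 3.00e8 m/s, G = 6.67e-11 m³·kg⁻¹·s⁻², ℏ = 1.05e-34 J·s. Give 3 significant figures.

4.68e113 Pa

p_P = c⁷/(ℏG²)
  = 2.19e59 / 4.67e-55
  = 4.68e113 Pa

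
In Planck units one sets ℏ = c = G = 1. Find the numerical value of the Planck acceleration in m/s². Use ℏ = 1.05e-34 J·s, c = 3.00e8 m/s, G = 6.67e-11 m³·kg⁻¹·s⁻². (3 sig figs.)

a_P = √(c⁷/(ℏG))
  = √(3.12e103)
  = 5.59e51 m/s²

5.59e51 m/s²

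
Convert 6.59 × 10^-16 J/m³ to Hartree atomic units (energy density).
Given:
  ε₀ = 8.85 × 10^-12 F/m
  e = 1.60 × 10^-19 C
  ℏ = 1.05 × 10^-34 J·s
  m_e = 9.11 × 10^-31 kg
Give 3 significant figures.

2.19 × 10^-29

atomic unit of energy density: u_au = E_h/a₀³ = m_e⁴e¹⁰/((4πε₀)⁵ℏ⁸) = 3.01 × 10^13 J/m³.
6.59 × 10^-16 / 3.01 × 10^13 = 2.19 × 10^-29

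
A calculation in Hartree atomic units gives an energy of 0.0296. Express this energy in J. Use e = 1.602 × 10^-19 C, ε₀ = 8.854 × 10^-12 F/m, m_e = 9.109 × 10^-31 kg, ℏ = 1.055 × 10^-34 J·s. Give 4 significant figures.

1.289 × 10^-19 J

One hartree: E_h = m_e e⁴/(4πε₀ℏ)² = 4.354 × 10^-18 J.
0.0296 × 4.354 × 10^-18 J = 1.289 × 10^-19 J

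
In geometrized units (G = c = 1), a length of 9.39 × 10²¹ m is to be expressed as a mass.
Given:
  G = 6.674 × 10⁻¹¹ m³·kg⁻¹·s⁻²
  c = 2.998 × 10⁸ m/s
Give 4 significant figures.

Length → mass via c²/G.
9.39 × 10²¹ m × (c²/G) = 1.265 × 10⁴⁹ kg

1.265 × 10⁴⁹ kg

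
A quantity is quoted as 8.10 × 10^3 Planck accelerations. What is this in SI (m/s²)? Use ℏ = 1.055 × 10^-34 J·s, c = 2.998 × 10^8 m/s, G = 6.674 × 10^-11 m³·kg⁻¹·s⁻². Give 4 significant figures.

One Planck acceleration: a_P = √(c⁷/(ℏG)) = 5.560 × 10^51 m/s².
8.10 × 10^3 × 5.560 × 10^51 m/s² = 4.504 × 10^55 m/s²

4.504 × 10^55 m/s²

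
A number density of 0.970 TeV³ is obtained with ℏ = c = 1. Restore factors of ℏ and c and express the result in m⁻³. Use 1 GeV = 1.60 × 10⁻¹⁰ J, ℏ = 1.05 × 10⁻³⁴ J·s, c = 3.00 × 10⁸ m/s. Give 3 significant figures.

1.27 × 10⁵⁶ m⁻³

Number density is [L]⁻³ = [E]³/(ℏc)³.
1 GeV³ → 1/(ℏc)³ × (1 GeV in J)³ = 1.31 × 10⁴⁷ m⁻³.
Convert the energy scale: 0.970 TeV³ = 9.70 × 10⁸ GeV³.
Result: 9.70 × 10⁸ × 1.31 × 10⁴⁷ = 1.27 × 10⁵⁶ m⁻³.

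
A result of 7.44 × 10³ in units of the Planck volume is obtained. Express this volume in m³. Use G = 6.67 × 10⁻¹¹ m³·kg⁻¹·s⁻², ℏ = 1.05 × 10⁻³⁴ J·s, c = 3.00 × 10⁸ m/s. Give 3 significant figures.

One Planck volume: V_P = (ℏG/c³)^(3/2) = 4.18 × 10⁻¹⁰⁵ m³.
7.44 × 10³ × 4.18 × 10⁻¹⁰⁵ m³ = 3.11 × 10⁻¹⁰¹ m³

3.11 × 10⁻¹⁰¹ m³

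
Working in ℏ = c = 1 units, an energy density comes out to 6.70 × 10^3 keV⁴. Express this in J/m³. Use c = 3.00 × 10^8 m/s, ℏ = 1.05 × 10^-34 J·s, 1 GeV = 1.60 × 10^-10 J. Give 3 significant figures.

1.40 × 10^17 J/m³

[E]/[L]³ = [E]⁴/(ℏc)³; restore (ℏc)⁻³.
1 GeV⁴ → 1/(ℏc)³ × (1 GeV in J)⁴ = 2.10 × 10^37 J/m³.
Convert the energy scale: 6.70 × 10^3 keV⁴ = 6.70 × 10^-21 GeV⁴.
Result: 6.70 × 10^-21 × 2.10 × 10^37 = 1.40 × 10^17 J/m³.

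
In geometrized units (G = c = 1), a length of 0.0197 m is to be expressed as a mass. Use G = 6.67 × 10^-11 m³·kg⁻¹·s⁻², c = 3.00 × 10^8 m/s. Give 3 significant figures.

Length → mass via c²/G.
0.0197 m × (c²/G) = 2.66 × 10^25 kg

2.66 × 10^25 kg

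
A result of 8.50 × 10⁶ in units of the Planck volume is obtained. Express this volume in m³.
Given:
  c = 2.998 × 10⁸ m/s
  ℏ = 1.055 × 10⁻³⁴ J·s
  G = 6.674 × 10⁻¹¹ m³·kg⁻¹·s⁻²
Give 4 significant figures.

3.590 × 10⁻⁹⁸ m³

One Planck volume: V_P = (ℏG/c³)^(3/2) = 4.224 × 10⁻¹⁰⁵ m³.
8.50 × 10⁶ × 4.224 × 10⁻¹⁰⁵ m³ = 3.590 × 10⁻⁹⁸ m³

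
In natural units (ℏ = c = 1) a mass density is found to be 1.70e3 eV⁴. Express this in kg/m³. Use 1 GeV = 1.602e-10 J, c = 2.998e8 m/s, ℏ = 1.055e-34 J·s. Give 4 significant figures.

Mass density is [E]/(c²[L]³) = [E]⁴/(ℏ³c⁵).
1 GeV⁴ → 1/(ℏ³c⁵) × (1 GeV in J)⁴ = 2.316e20 kg/m³.
Convert the energy scale: 1.70e3 eV⁴ = 1.70e-33 GeV⁴.
Result: 1.70e-33 × 2.316e20 = 3.937e-13 kg/m³.

3.937e-13 kg/m³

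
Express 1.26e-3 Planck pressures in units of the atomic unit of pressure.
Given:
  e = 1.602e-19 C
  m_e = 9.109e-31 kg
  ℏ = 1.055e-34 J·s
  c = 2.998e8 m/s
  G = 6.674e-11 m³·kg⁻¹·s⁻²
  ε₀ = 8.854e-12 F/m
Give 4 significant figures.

Planck pressure: p_P = c⁷/(ℏG²) = 4.632e113 Pa
atomic unit of pressure: P_au = E_h/a₀³ = m_e⁴e¹⁰/((4πε₀)⁵ℏ⁸) = 2.929e13 Pa
1.26e-3 × 4.632e113 / 2.929e13 = 1.993e97

1.993e97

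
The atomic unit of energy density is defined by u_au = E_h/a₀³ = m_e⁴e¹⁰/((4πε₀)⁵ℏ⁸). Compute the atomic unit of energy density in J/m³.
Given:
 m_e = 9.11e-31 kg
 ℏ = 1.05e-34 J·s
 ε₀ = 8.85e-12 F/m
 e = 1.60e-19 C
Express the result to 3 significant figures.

u_au = E_h/a₀³ = m_e⁴e¹⁰/((4πε₀)⁵ℏ⁸)
E_h = 4.38e-18 J
a₀ = 5.26e-11 m
E_h/a₀³ = 3.01e13 J/m³

3.01e13 J/m³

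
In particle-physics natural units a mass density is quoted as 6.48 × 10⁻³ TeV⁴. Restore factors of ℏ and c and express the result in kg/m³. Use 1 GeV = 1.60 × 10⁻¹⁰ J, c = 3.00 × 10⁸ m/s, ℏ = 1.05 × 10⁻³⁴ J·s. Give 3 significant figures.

1.51 × 10³⁰ kg/m³

Mass density is [E]/(c²[L]³) = [E]⁴/(ℏ³c⁵).
1 GeV⁴ → 1/(ℏ³c⁵) × (1 GeV in J)⁴ = 2.33 × 10²⁰ kg/m³.
Convert the energy scale: 6.48 × 10⁻³ TeV⁴ = 6.48 × 10⁹ GeV⁴.
Result: 6.48 × 10⁹ × 2.33 × 10²⁰ = 1.51 × 10³⁰ kg/m³.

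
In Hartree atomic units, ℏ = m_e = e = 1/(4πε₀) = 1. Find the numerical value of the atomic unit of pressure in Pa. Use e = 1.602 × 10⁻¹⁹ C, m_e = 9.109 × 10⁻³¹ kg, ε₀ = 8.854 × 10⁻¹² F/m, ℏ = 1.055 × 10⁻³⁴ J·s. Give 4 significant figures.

From ℏ = m_e = e = 1/(4πε₀) = 1 the pressure scale is P_au = E_h/a₀³ = m_e⁴e¹⁰/((4πε₀)⁵ℏ⁸).
E_h = 4.354 × 10⁻¹⁸ J
a₀ = 5.297 × 10⁻¹¹ m
E_h/a₀³ = 2.929 × 10¹³ Pa

2.929 × 10¹³ Pa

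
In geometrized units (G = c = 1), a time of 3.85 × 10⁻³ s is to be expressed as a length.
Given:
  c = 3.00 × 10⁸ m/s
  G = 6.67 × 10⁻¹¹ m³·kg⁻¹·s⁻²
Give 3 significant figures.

Time → length via c.
3.85 × 10⁻³ s × (c) = 1.16 × 10⁶ m

1.16 × 10⁶ m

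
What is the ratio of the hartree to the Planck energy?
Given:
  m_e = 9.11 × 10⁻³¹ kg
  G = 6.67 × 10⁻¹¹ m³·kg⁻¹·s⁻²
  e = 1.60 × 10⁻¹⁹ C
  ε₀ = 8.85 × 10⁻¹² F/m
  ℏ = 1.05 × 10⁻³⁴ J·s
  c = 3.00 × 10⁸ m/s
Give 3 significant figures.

hartree: E_h = m_e e⁴/(4πε₀ℏ)² = 4.38 × 10⁻¹⁸ J
Planck energy: E_P = √(ℏc⁵/G) = 1.96 × 10⁹ J
ratio = 4.38 × 10⁻¹⁸ / 1.96 × 10⁹ = 2.24 × 10⁻²⁷

2.24 × 10⁻²⁷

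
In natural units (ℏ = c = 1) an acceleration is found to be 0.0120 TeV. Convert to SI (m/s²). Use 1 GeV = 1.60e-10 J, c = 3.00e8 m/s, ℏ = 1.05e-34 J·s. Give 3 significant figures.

Acceleration is [L]/[T]² = c·[E]/ℏ.
1 GeV → c/ℏ × (1 GeV in J) = 4.57e32 m/s².
Convert the energy scale: 0.0120 TeV = 12 GeV.
Result: 12 × 4.57e32 = 5.49e33 m/s².

5.49e33 m/s²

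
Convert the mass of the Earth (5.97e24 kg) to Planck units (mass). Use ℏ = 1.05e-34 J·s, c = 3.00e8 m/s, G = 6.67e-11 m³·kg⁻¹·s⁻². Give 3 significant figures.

Planck mass: m_P = √(ℏc/G) = 2.17e-8 kg.
5.97e24 / 2.17e-8 = 2.75e32

2.75e32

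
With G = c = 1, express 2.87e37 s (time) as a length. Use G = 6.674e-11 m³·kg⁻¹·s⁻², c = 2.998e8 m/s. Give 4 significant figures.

Time → length via c.
2.87e37 s × (c) = 8.604e45 m

8.604e45 m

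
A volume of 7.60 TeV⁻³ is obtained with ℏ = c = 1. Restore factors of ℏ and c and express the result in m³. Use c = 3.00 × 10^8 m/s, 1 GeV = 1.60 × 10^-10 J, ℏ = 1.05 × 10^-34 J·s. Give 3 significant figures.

Volume is [L]³ = [E]⁻³·(ℏc)³.
1 GeV⁻³ → (ℏc)³ × (1 GeV in J)⁻³ = 7.63 × 10^-48 m³.
Convert the energy scale: 7.60 TeV⁻³ = 7.60 × 10^-9 GeV⁻³.
Result: 7.60 × 10^-9 × 7.63 × 10^-48 = 5.80 × 10^-56 m³.

5.80 × 10^-56 m³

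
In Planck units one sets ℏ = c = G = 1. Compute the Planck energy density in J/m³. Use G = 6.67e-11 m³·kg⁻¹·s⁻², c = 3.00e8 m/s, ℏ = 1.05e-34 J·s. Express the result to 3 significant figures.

u_P = c⁷/(ℏG²)
  = 2.19e59 / 4.67e-55
  = 4.68e113 J/m³

4.68e113 J/m³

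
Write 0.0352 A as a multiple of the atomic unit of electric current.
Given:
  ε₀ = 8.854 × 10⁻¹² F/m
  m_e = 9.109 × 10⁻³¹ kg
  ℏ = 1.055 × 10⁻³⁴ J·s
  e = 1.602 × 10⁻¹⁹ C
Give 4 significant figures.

5.324

atomic unit of electric current: I_au = e E_h/ℏ = m_e e⁵/((4πε₀)²ℏ³) = 6.612 × 10⁻³ A.
0.0352 / 6.612 × 10⁻³ = 5.324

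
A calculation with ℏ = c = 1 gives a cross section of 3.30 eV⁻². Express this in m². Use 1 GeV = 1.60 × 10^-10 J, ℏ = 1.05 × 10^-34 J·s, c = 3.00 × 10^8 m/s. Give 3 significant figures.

1.28 × 10^-13 m²

Area is [L]² = [E]⁻²·(ℏc)²; restore (ℏc)².
1 GeV⁻² → (ℏc)² × (1 GeV in J)⁻² = 3.88 × 10^-32 m².
Convert the energy scale: 3.30 eV⁻² = 3.30 × 10^18 GeV⁻².
Result: 3.30 × 10^18 × 3.88 × 10^-32 = 1.28 × 10^-13 m².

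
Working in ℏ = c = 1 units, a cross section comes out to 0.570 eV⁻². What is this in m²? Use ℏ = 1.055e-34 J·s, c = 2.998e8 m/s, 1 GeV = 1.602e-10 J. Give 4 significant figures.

Area is [L]² = [E]⁻²·(ℏc)²; restore (ℏc)².
1 GeV⁻² → (ℏc)² × (1 GeV in J)⁻² = 3.898e-32 m².
Convert the energy scale: 0.570 eV⁻² = 5.70e17 GeV⁻².
Result: 5.70e17 × 3.898e-32 = 2.222e-14 m².

2.222e-14 m²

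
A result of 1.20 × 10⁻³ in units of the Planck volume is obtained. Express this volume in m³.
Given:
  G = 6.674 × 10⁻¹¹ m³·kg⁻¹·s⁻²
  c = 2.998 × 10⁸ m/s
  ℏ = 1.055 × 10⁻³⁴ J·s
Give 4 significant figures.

One Planck volume: V_P = (ℏG/c³)^(3/2) = 4.224 × 10⁻¹⁰⁵ m³.
1.20 × 10⁻³ × 4.224 × 10⁻¹⁰⁵ m³ = 5.069 × 10⁻¹⁰⁸ m³

5.069 × 10⁻¹⁰⁸ m³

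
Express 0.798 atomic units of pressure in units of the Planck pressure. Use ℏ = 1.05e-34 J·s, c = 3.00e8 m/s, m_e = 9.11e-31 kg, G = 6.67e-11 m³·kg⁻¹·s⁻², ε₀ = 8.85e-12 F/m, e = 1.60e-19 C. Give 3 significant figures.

atomic unit of pressure: P_au = E_h/a₀³ = m_e⁴e¹⁰/((4πε₀)⁵ℏ⁸) = 3.01e13 Pa
Planck pressure: p_P = c⁷/(ℏG²) = 4.68e113 Pa
0.798 × 3.01e13 / 4.68e113 = 5.14e-101

5.14e-101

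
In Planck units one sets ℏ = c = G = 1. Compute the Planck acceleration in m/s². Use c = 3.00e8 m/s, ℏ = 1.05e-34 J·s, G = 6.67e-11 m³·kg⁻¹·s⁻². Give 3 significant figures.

5.59e51 m/s²

a_P = √(c⁷/(ℏG))
  = √(3.12e103)
  = 5.59e51 m/s²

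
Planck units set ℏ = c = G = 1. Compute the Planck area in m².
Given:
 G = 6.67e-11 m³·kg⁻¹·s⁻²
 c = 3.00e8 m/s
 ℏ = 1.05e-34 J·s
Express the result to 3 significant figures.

2.59e-70 m²

Dimensional analysis gives A_P = ℏG/c³.
  = 7.00e-45 / 2.70e25
  = 2.59e-70 m²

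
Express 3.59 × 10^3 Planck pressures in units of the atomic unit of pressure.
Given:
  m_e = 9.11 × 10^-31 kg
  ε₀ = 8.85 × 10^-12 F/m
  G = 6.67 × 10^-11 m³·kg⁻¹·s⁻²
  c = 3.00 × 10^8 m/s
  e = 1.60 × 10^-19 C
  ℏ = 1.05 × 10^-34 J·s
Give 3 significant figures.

5.58 × 10^103

Planck pressure: p_P = c⁷/(ℏG²) = 4.68 × 10^113 Pa
atomic unit of pressure: P_au = E_h/a₀³ = m_e⁴e¹⁰/((4πε₀)⁵ℏ⁸) = 3.01 × 10^13 Pa
3.59 × 10^3 × 4.68 × 10^113 / 3.01 × 10^13 = 5.58 × 10^103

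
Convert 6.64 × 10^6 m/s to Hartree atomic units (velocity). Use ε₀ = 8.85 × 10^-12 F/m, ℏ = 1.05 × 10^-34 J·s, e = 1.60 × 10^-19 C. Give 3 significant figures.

3.03

atomic unit of velocity: v_au = e²/(4πε₀ℏ) = 2.19 × 10^6 m/s.
6.64 × 10^6 / 2.19 × 10^6 = 3.03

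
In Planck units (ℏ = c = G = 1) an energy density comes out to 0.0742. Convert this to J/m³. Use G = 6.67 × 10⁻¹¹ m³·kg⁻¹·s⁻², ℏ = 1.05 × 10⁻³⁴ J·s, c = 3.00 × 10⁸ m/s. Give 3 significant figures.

3.47 × 10¹¹² J/m³

One Planck energy density: u_P = c⁷/(ℏG²) = 4.68 × 10¹¹³ J/m³.
0.0742 × 4.68 × 10¹¹³ J/m³ = 3.47 × 10¹¹² J/m³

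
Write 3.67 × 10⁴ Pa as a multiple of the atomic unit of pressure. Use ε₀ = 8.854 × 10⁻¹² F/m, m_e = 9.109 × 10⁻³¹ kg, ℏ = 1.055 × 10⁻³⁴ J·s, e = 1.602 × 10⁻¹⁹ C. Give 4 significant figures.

1.253 × 10⁻⁹

atomic unit of pressure: P_au = E_h/a₀³ = m_e⁴e¹⁰/((4πε₀)⁵ℏ⁸) = 2.929 × 10¹³ Pa.
3.67 × 10⁴ / 2.929 × 10¹³ = 1.253 × 10⁻⁹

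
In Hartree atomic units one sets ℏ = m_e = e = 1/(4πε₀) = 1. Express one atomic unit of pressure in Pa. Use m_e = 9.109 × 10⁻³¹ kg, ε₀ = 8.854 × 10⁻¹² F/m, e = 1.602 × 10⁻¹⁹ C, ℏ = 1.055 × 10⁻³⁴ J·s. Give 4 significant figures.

P_au = E_h/a₀³ = m_e⁴e¹⁰/((4πε₀)⁵ℏ⁸)
E_h = 4.354 × 10⁻¹⁸ J
a₀ = 5.297 × 10⁻¹¹ m
E_h/a₀³ = 2.929 × 10¹³ Pa

2.929 × 10¹³ Pa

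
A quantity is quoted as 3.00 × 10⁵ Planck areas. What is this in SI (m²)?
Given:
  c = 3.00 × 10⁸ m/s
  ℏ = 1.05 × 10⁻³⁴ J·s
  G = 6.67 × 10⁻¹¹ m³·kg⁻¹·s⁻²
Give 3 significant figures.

One Planck area: A_P = ℏG/c³ = 2.59 × 10⁻⁷⁰ m².
3.00 × 10⁵ × 2.59 × 10⁻⁷⁰ m² = 7.78 × 10⁻⁶⁵ m²

7.78 × 10⁻⁶⁵ m²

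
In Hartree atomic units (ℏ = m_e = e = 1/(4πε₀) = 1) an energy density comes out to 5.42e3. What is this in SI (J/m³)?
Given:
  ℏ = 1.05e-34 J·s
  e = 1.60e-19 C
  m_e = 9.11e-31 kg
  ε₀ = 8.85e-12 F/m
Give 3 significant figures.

One atomic unit of energy density: u_au = E_h/a₀³ = m_e⁴e¹⁰/((4πε₀)⁵ℏ⁸) = 3.01e13 J/m³.
5.42e3 × 3.01e13 J/m³ = 1.63e17 J/m³

1.63e17 J/m³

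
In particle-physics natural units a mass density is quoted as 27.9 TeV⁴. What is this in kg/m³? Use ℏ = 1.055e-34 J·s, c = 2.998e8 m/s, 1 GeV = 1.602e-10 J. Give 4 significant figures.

6.462e33 kg/m³

Mass density is [E]/(c²[L]³) = [E]⁴/(ℏ³c⁵).
1 GeV⁴ → 1/(ℏ³c⁵) × (1 GeV in J)⁴ = 2.316e20 kg/m³.
Convert the energy scale: 27.9 TeV⁴ = 2.79e13 GeV⁴.
Result: 2.79e13 × 2.316e20 = 6.462e33 kg/m³.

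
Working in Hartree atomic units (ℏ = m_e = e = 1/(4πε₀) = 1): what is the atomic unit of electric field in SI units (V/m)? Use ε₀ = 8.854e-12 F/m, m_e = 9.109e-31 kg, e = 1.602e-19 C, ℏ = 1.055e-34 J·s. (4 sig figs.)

5.131e11 V/m

From ℏ = m_e = e = 1/(4πε₀) = 1 the electric field scale is E_au = E_h/(e a₀) = m_e²e⁵/((4πε₀)³ℏ⁴).
E_h = 4.354e-18 J
a₀ = 5.297e-11 m
E_h/(e·a₀) = 5.131e11 V/m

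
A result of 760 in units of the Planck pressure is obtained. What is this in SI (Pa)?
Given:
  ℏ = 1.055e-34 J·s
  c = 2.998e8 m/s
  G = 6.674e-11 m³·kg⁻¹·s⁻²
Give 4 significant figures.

One Planck pressure: p_P = c⁷/(ℏG²) = 4.632e113 Pa.
760 × 4.632e113 Pa = 3.521e116 Pa

3.521e116 Pa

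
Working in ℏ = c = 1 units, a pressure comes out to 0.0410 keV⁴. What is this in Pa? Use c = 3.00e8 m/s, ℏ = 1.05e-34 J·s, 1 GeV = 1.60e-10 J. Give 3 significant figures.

Pressure is [E]/[L]³ = [E]⁴/(ℏc)³.
1 GeV⁴ → 1/(ℏc)³ × (1 GeV in J)⁴ = 2.10e37 Pa.
Convert the energy scale: 0.0410 keV⁴ = 4.10e-26 GeV⁴.
Result: 4.10e-26 × 2.10e37 = 8.60e11 Pa.

8.60e11 Pa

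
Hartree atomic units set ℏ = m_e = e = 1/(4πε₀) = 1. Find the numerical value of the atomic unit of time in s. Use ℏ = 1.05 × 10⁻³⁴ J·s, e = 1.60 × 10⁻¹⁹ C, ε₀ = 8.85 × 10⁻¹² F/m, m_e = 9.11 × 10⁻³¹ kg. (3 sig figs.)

2.40 × 10⁻¹⁷ s

From ℏ = m_e = e = 1/(4πε₀) = 1 the time scale is τ_au = (4πε₀)²ℏ³/(m_e e⁴).
E_h = 4.38 × 10⁻¹⁸ J
ℏ/E_h = 2.40 × 10⁻¹⁷ s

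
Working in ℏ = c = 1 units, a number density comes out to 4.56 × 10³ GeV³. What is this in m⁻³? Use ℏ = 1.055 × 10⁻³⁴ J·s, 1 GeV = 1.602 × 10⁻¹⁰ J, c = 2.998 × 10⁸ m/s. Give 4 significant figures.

5.925 × 10⁵⁰ m⁻³

Number density is [L]⁻³ = [E]³/(ℏc)³.
1 GeV³ → 1/(ℏc)³ × (1 GeV in J)³ = 1.299 × 10⁴⁷ m⁻³.
Result: 4.56 × 10³ × 1.299 × 10⁴⁷ = 5.925 × 10⁵⁰ m⁻³.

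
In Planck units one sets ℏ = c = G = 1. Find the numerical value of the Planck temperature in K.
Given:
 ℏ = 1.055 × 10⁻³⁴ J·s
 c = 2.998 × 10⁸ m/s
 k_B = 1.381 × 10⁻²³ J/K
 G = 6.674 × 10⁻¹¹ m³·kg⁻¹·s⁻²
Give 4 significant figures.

1.417 × 10³² K

T_P = √(ℏc⁵/G) / k_B
  = √(3.828 × 10¹⁸) × 7.241 × 10²²
  = 1.417 × 10³² K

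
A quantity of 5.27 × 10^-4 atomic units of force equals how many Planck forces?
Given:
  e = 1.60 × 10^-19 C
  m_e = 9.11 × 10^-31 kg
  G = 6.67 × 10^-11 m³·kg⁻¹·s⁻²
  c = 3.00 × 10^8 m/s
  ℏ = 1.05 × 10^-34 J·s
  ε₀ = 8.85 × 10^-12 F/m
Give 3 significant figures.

atomic unit of force: F_au = E_h/a₀ = m_e²e⁶/((4πε₀)³ℏ⁴) = 8.33 × 10^-8 N
Planck force: F_P = c⁴/G = 1.21 × 10^44 N
5.27 × 10^-4 × 8.33 × 10^-8 / 1.21 × 10^44 = 3.61 × 10^-55

3.61 × 10^-55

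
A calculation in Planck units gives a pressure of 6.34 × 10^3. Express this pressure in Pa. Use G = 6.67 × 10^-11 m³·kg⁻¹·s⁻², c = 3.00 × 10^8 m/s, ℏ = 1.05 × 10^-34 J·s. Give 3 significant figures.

One Planck pressure: p_P = c⁷/(ℏG²) = 4.68 × 10^113 Pa.
6.34 × 10^3 × 4.68 × 10^113 Pa = 2.97 × 10^117 Pa

2.97 × 10^117 Pa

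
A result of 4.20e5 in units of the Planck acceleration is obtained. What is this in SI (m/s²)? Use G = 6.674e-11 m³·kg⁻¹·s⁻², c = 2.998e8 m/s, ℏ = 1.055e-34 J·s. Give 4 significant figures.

One Planck acceleration: a_P = √(c⁷/(ℏG)) = 5.560e51 m/s².
4.20e5 × 5.560e51 m/s² = 2.335e57 m/s²

2.335e57 m/s²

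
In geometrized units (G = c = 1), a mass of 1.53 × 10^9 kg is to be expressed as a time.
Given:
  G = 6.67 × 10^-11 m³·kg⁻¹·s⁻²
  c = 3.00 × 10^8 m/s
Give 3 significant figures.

3.78 × 10^-27 s

Mass → time via G/c³.
1.53 × 10^9 kg × (G/c³) = 3.78 × 10^-27 s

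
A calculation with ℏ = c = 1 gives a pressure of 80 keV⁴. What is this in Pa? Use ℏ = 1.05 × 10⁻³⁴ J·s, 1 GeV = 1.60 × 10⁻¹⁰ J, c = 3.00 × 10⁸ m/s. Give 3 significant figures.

1.68 × 10¹⁵ Pa

Pressure is [E]/[L]³ = [E]⁴/(ℏc)³.
1 GeV⁴ → 1/(ℏc)³ × (1 GeV in J)⁴ = 2.10 × 10³⁷ Pa.
Convert the energy scale: 80 keV⁴ = 8.00 × 10⁻²³ GeV⁴.
Result: 8.00 × 10⁻²³ × 2.10 × 10³⁷ = 1.68 × 10¹⁵ Pa.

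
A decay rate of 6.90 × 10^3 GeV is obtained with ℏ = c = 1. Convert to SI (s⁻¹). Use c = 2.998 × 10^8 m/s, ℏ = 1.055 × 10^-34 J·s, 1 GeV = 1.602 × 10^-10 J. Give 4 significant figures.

1.048 × 10^28 s⁻¹

A rate is [E]/ℏ; divide by ℏ.
1 GeV → 1/ℏ × (1 GeV in J) = 1.518 × 10^24 s⁻¹.
Result: 6.90 × 10^3 × 1.518 × 10^24 = 1.048 × 10^28 s⁻¹.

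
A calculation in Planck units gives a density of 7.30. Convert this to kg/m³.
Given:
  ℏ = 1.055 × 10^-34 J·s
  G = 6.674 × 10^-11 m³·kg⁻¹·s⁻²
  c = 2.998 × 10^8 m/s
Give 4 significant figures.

3.762 × 10^97 kg/m³

One Planck density: ρ_P = c⁵/(ℏG²) = 5.154 × 10^96 kg/m³.
7.30 × 5.154 × 10^96 kg/m³ = 3.762 × 10^97 kg/m³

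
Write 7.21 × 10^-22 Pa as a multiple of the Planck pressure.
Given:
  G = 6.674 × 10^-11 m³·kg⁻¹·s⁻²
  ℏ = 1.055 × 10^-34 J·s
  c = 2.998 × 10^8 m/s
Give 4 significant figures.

1.556 × 10^-135

Planck pressure: p_P = c⁷/(ℏG²) = 4.632 × 10^113 Pa.
7.21 × 10^-22 / 4.632 × 10^113 = 1.556 × 10^-135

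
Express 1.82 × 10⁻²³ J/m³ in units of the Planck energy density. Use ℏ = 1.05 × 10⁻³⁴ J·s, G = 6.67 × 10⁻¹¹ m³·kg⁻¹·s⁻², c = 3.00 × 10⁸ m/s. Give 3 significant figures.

3.89 × 10⁻¹³⁷

Planck energy density: u_P = c⁷/(ℏG²) = 4.68 × 10¹¹³ J/m³.
1.82 × 10⁻²³ / 4.68 × 10¹¹³ = 3.89 × 10⁻¹³⁷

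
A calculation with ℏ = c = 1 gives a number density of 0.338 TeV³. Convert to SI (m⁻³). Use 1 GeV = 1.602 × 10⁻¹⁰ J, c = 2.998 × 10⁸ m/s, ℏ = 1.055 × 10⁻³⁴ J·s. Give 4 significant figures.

4.392 × 10⁵⁵ m⁻³

Number density is [L]⁻³ = [E]³/(ℏc)³.
1 GeV³ → 1/(ℏc)³ × (1 GeV in J)³ = 1.299 × 10⁴⁷ m⁻³.
Convert the energy scale: 0.338 TeV³ = 3.38 × 10⁸ GeV³.
Result: 3.38 × 10⁸ × 1.299 × 10⁴⁷ = 4.392 × 10⁵⁵ m⁻³.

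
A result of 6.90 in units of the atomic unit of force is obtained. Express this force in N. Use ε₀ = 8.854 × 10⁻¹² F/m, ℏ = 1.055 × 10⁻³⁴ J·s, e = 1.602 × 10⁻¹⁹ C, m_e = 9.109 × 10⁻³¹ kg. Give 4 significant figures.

5.672 × 10⁻⁷ N

One atomic unit of force: F_au = E_h/a₀ = m_e²e⁶/((4πε₀)³ℏ⁴) = 8.220 × 10⁻⁸ N.
6.90 × 8.220 × 10⁻⁸ N = 5.672 × 10⁻⁷ N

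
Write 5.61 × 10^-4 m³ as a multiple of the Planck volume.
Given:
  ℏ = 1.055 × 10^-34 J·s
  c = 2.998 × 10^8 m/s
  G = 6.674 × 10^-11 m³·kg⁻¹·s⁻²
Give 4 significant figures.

1.328 × 10^101

Planck volume: V_P = (ℏG/c³)^(3/2) = 4.224 × 10^-105 m³.
5.61 × 10^-4 / 4.224 × 10^-105 = 1.328 × 10^101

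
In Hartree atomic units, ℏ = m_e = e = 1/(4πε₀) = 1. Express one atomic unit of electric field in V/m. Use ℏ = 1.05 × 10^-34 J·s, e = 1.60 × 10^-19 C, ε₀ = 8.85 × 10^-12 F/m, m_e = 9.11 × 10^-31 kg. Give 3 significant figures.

The unique combination of the constants set to 1 with dimensions of electric field is E_au = E_h/(e a₀) = m_e²e⁵/((4πε₀)³ℏ⁴).
E_h = 4.38 × 10^-18 J
a₀ = 5.26 × 10^-11 m
E_h/(e·a₀) = 5.20 × 10^11 V/m

5.20 × 10^11 V/m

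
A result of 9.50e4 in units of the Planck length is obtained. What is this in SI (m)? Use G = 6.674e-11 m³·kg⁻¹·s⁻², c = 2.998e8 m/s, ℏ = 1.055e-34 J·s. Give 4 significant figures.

One Planck length: ℓ_P = √(ℏG/c³) = 1.616e-35 m.
9.50e4 × 1.616e-35 m = 1.536e-30 m

1.536e-30 m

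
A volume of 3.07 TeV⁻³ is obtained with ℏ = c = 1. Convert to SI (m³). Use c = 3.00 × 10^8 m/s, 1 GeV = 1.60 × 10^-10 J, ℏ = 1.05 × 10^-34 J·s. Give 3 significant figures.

2.34 × 10^-56 m³

Volume is [L]³ = [E]⁻³·(ℏc)³.
1 GeV⁻³ → (ℏc)³ × (1 GeV in J)⁻³ = 7.63 × 10^-48 m³.
Convert the energy scale: 3.07 TeV⁻³ = 3.07 × 10^-9 GeV⁻³.
Result: 3.07 × 10^-9 × 7.63 × 10^-48 = 2.34 × 10^-56 m³.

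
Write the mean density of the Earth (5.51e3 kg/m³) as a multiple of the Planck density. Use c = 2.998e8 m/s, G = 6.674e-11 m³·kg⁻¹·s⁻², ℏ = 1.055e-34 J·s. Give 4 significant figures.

1.069e-93

Planck density: ρ_P = c⁵/(ℏG²) = 5.154e96 kg/m³.
5.51e3 / 5.154e96 = 1.069e-93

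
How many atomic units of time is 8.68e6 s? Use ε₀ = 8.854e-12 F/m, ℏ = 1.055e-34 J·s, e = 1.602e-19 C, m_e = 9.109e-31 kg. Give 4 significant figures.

atomic unit of time: τ_au = (4πε₀)²ℏ³/(m_e e⁴) = 2.423e-17 s.
8.68e6 / 2.423e-17 = 3.582e23

3.582e23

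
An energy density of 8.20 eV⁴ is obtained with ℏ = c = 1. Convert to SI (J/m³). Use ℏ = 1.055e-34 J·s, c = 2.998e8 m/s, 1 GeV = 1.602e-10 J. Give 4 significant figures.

170.7 J/m³

[E]/[L]³ = [E]⁴/(ℏc)³; restore (ℏc)⁻³.
1 GeV⁴ → 1/(ℏc)³ × (1 GeV in J)⁴ = 2.082e37 J/m³.
Convert the energy scale: 8.20 eV⁴ = 8.20e-36 GeV⁴.
Result: 8.20e-36 × 2.082e37 = 170.7 J/m³.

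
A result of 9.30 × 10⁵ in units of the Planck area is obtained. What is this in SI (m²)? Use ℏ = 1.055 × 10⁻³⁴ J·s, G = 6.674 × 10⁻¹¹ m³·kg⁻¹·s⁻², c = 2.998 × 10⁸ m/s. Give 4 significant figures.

One Planck area: A_P = ℏG/c³ = 2.613 × 10⁻⁷⁰ m².
9.30 × 10⁵ × 2.613 × 10⁻⁷⁰ m² = 2.430 × 10⁻⁶⁴ m²

2.430 × 10⁻⁶⁴ m²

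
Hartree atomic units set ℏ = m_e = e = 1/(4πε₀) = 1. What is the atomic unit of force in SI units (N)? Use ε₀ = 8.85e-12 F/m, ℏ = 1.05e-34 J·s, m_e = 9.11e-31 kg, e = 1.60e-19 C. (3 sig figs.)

The unique combination of the constants set to 1 with dimensions of force is F_au = E_h/a₀ = m_e²e⁶/((4πε₀)³ℏ⁴).
E_h = 4.38e-18 J
a₀ = 5.26e-11 m
E_h/a₀ = 8.33e-8 N

8.33e-8 N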